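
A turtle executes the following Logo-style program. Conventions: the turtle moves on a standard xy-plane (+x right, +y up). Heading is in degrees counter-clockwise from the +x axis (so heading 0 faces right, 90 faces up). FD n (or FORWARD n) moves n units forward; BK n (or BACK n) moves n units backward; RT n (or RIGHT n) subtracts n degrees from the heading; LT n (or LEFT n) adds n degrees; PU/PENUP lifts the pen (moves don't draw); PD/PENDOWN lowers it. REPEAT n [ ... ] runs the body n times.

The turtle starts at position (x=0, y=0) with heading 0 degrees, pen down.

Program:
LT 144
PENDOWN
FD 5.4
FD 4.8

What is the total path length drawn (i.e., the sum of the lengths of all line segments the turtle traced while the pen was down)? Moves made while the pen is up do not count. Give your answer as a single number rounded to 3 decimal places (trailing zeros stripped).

Executing turtle program step by step:
Start: pos=(0,0), heading=0, pen down
LT 144: heading 0 -> 144
PD: pen down
FD 5.4: (0,0) -> (-4.369,3.174) [heading=144, draw]
FD 4.8: (-4.369,3.174) -> (-8.252,5.995) [heading=144, draw]
Final: pos=(-8.252,5.995), heading=144, 2 segment(s) drawn

Segment lengths:
  seg 1: (0,0) -> (-4.369,3.174), length = 5.4
  seg 2: (-4.369,3.174) -> (-8.252,5.995), length = 4.8
Total = 10.2

Answer: 10.2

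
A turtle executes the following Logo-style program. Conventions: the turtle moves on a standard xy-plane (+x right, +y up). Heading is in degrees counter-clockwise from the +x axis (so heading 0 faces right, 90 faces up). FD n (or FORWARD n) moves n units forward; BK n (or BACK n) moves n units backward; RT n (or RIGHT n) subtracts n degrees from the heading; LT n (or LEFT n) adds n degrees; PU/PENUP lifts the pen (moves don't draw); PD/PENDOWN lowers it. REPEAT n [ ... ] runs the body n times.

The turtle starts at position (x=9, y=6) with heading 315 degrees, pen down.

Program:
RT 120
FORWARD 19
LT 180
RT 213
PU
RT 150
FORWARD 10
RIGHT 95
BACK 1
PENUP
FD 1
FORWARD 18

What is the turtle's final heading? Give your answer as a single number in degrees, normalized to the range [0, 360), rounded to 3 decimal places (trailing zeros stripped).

Executing turtle program step by step:
Start: pos=(9,6), heading=315, pen down
RT 120: heading 315 -> 195
FD 19: (9,6) -> (-9.353,1.082) [heading=195, draw]
LT 180: heading 195 -> 15
RT 213: heading 15 -> 162
PU: pen up
RT 150: heading 162 -> 12
FD 10: (-9.353,1.082) -> (0.429,3.162) [heading=12, move]
RT 95: heading 12 -> 277
BK 1: (0.429,3.162) -> (0.307,4.154) [heading=277, move]
PU: pen up
FD 1: (0.307,4.154) -> (0.429,3.162) [heading=277, move]
FD 18: (0.429,3.162) -> (2.623,-14.704) [heading=277, move]
Final: pos=(2.623,-14.704), heading=277, 1 segment(s) drawn

Answer: 277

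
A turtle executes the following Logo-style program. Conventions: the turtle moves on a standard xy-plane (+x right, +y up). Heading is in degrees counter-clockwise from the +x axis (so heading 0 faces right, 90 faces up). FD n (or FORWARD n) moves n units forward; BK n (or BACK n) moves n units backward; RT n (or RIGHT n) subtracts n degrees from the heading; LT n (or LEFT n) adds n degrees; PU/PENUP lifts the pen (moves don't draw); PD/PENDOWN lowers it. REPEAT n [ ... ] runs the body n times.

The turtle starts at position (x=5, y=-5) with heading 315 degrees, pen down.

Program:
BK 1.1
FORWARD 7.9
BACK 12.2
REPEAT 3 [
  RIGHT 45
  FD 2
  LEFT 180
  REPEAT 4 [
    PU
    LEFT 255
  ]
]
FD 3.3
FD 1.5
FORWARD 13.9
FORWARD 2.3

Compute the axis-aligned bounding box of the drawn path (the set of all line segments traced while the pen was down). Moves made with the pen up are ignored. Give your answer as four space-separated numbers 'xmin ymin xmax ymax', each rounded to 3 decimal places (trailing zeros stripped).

Executing turtle program step by step:
Start: pos=(5,-5), heading=315, pen down
BK 1.1: (5,-5) -> (4.222,-4.222) [heading=315, draw]
FD 7.9: (4.222,-4.222) -> (9.808,-9.808) [heading=315, draw]
BK 12.2: (9.808,-9.808) -> (1.182,-1.182) [heading=315, draw]
REPEAT 3 [
  -- iteration 1/3 --
  RT 45: heading 315 -> 270
  FD 2: (1.182,-1.182) -> (1.182,-3.182) [heading=270, draw]
  LT 180: heading 270 -> 90
  REPEAT 4 [
    -- iteration 1/4 --
    PU: pen up
    LT 255: heading 90 -> 345
    -- iteration 2/4 --
    PU: pen up
    LT 255: heading 345 -> 240
    -- iteration 3/4 --
    PU: pen up
    LT 255: heading 240 -> 135
    -- iteration 4/4 --
    PU: pen up
    LT 255: heading 135 -> 30
  ]
  -- iteration 2/3 --
  RT 45: heading 30 -> 345
  FD 2: (1.182,-3.182) -> (3.113,-3.699) [heading=345, move]
  LT 180: heading 345 -> 165
  REPEAT 4 [
    -- iteration 1/4 --
    PU: pen up
    LT 255: heading 165 -> 60
    -- iteration 2/4 --
    PU: pen up
    LT 255: heading 60 -> 315
    -- iteration 3/4 --
    PU: pen up
    LT 255: heading 315 -> 210
    -- iteration 4/4 --
    PU: pen up
    LT 255: heading 210 -> 105
  ]
  -- iteration 3/3 --
  RT 45: heading 105 -> 60
  FD 2: (3.113,-3.699) -> (4.113,-1.967) [heading=60, move]
  LT 180: heading 60 -> 240
  REPEAT 4 [
    -- iteration 1/4 --
    PU: pen up
    LT 255: heading 240 -> 135
    -- iteration 2/4 --
    PU: pen up
    LT 255: heading 135 -> 30
    -- iteration 3/4 --
    PU: pen up
    LT 255: heading 30 -> 285
    -- iteration 4/4 --
    PU: pen up
    LT 255: heading 285 -> 180
  ]
]
FD 3.3: (4.113,-1.967) -> (0.813,-1.967) [heading=180, move]
FD 1.5: (0.813,-1.967) -> (-0.687,-1.967) [heading=180, move]
FD 13.9: (-0.687,-1.967) -> (-14.587,-1.967) [heading=180, move]
FD 2.3: (-14.587,-1.967) -> (-16.887,-1.967) [heading=180, move]
Final: pos=(-16.887,-1.967), heading=180, 4 segment(s) drawn

Segment endpoints: x in {1.182, 1.182, 4.222, 5, 9.808}, y in {-9.808, -5, -4.222, -3.182, -1.182}
xmin=1.182, ymin=-9.808, xmax=9.808, ymax=-1.182

Answer: 1.182 -9.808 9.808 -1.182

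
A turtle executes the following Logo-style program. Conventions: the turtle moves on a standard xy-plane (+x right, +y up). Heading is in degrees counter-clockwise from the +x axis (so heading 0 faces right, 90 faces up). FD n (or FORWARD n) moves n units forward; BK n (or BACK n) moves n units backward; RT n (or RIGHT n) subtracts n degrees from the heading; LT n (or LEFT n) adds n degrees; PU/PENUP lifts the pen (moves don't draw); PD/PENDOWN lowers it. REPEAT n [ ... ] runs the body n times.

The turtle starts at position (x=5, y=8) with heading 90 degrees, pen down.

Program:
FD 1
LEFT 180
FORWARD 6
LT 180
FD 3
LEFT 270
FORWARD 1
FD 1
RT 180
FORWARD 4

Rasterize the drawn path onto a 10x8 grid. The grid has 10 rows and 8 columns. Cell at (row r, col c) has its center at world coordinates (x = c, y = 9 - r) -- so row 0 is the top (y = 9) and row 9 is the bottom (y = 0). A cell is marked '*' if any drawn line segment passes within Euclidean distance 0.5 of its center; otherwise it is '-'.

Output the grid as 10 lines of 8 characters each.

Segment 0: (5,8) -> (5,9)
Segment 1: (5,9) -> (5,3)
Segment 2: (5,3) -> (5,6)
Segment 3: (5,6) -> (6,6)
Segment 4: (6,6) -> (7,6)
Segment 5: (7,6) -> (3,6)

Answer: -----*--
-----*--
-----*--
---*****
-----*--
-----*--
-----*--
--------
--------
--------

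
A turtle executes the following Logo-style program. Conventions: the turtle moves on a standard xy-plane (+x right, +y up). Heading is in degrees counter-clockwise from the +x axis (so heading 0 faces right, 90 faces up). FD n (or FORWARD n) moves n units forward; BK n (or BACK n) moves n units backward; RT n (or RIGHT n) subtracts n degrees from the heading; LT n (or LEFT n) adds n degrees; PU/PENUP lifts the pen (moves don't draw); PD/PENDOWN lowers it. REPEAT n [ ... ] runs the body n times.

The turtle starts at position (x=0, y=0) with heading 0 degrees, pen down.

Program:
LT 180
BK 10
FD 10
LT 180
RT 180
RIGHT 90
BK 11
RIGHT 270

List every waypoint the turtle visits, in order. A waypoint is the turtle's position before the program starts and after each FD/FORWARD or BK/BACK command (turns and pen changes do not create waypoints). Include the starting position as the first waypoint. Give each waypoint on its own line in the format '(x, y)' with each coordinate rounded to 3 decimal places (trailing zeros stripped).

Answer: (0, 0)
(10, 0)
(0, 0)
(0, -11)

Derivation:
Executing turtle program step by step:
Start: pos=(0,0), heading=0, pen down
LT 180: heading 0 -> 180
BK 10: (0,0) -> (10,0) [heading=180, draw]
FD 10: (10,0) -> (0,0) [heading=180, draw]
LT 180: heading 180 -> 0
RT 180: heading 0 -> 180
RT 90: heading 180 -> 90
BK 11: (0,0) -> (0,-11) [heading=90, draw]
RT 270: heading 90 -> 180
Final: pos=(0,-11), heading=180, 3 segment(s) drawn
Waypoints (4 total):
(0, 0)
(10, 0)
(0, 0)
(0, -11)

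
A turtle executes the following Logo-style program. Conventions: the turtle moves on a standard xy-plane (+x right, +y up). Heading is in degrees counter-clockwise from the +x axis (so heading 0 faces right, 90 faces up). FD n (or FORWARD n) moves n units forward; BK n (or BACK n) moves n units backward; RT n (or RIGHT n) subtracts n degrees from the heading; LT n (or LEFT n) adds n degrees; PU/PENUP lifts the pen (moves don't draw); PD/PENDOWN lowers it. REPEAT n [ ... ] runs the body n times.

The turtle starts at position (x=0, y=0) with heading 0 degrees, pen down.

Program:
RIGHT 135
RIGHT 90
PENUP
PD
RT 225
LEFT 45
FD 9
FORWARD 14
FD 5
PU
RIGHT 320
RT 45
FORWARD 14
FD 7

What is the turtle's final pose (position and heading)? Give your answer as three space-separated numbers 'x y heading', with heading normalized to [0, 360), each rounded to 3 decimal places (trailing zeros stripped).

Executing turtle program step by step:
Start: pos=(0,0), heading=0, pen down
RT 135: heading 0 -> 225
RT 90: heading 225 -> 135
PU: pen up
PD: pen down
RT 225: heading 135 -> 270
LT 45: heading 270 -> 315
FD 9: (0,0) -> (6.364,-6.364) [heading=315, draw]
FD 14: (6.364,-6.364) -> (16.263,-16.263) [heading=315, draw]
FD 5: (16.263,-16.263) -> (19.799,-19.799) [heading=315, draw]
PU: pen up
RT 320: heading 315 -> 355
RT 45: heading 355 -> 310
FD 14: (19.799,-19.799) -> (28.798,-30.524) [heading=310, move]
FD 7: (28.798,-30.524) -> (33.298,-35.886) [heading=310, move]
Final: pos=(33.298,-35.886), heading=310, 3 segment(s) drawn

Answer: 33.298 -35.886 310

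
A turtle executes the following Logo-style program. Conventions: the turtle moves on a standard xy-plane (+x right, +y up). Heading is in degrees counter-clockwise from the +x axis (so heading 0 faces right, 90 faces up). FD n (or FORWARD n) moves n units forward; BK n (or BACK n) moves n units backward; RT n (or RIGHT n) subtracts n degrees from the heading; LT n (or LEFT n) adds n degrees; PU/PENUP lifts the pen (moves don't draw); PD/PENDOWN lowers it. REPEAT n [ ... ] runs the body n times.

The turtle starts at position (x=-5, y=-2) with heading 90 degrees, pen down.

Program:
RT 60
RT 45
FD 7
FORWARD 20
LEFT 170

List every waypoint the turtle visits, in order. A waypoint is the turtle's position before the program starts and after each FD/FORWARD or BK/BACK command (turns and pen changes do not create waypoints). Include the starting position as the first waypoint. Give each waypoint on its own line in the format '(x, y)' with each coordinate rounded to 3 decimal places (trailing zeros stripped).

Executing turtle program step by step:
Start: pos=(-5,-2), heading=90, pen down
RT 60: heading 90 -> 30
RT 45: heading 30 -> 345
FD 7: (-5,-2) -> (1.761,-3.812) [heading=345, draw]
FD 20: (1.761,-3.812) -> (21.08,-8.988) [heading=345, draw]
LT 170: heading 345 -> 155
Final: pos=(21.08,-8.988), heading=155, 2 segment(s) drawn
Waypoints (3 total):
(-5, -2)
(1.761, -3.812)
(21.08, -8.988)

Answer: (-5, -2)
(1.761, -3.812)
(21.08, -8.988)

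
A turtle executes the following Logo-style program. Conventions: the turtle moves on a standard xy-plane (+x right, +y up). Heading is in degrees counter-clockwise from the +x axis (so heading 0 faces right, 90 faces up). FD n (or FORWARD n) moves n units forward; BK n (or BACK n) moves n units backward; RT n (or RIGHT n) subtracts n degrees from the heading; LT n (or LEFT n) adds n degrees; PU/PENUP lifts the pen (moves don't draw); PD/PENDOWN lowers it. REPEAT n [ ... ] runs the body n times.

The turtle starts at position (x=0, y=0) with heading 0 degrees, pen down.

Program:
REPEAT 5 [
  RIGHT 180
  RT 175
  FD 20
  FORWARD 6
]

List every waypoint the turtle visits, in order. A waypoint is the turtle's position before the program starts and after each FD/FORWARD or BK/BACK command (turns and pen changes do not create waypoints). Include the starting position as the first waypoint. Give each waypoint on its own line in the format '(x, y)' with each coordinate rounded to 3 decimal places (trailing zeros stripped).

Answer: (0, 0)
(19.924, 1.743)
(25.901, 2.266)
(45.597, 5.739)
(51.506, 6.781)
(70.825, 11.957)
(76.62, 13.51)
(95.414, 20.351)
(101.052, 22.403)
(119.178, 30.855)
(124.616, 33.391)

Derivation:
Executing turtle program step by step:
Start: pos=(0,0), heading=0, pen down
REPEAT 5 [
  -- iteration 1/5 --
  RT 180: heading 0 -> 180
  RT 175: heading 180 -> 5
  FD 20: (0,0) -> (19.924,1.743) [heading=5, draw]
  FD 6: (19.924,1.743) -> (25.901,2.266) [heading=5, draw]
  -- iteration 2/5 --
  RT 180: heading 5 -> 185
  RT 175: heading 185 -> 10
  FD 20: (25.901,2.266) -> (45.597,5.739) [heading=10, draw]
  FD 6: (45.597,5.739) -> (51.506,6.781) [heading=10, draw]
  -- iteration 3/5 --
  RT 180: heading 10 -> 190
  RT 175: heading 190 -> 15
  FD 20: (51.506,6.781) -> (70.825,11.957) [heading=15, draw]
  FD 6: (70.825,11.957) -> (76.62,13.51) [heading=15, draw]
  -- iteration 4/5 --
  RT 180: heading 15 -> 195
  RT 175: heading 195 -> 20
  FD 20: (76.62,13.51) -> (95.414,20.351) [heading=20, draw]
  FD 6: (95.414,20.351) -> (101.052,22.403) [heading=20, draw]
  -- iteration 5/5 --
  RT 180: heading 20 -> 200
  RT 175: heading 200 -> 25
  FD 20: (101.052,22.403) -> (119.178,30.855) [heading=25, draw]
  FD 6: (119.178,30.855) -> (124.616,33.391) [heading=25, draw]
]
Final: pos=(124.616,33.391), heading=25, 10 segment(s) drawn
Waypoints (11 total):
(0, 0)
(19.924, 1.743)
(25.901, 2.266)
(45.597, 5.739)
(51.506, 6.781)
(70.825, 11.957)
(76.62, 13.51)
(95.414, 20.351)
(101.052, 22.403)
(119.178, 30.855)
(124.616, 33.391)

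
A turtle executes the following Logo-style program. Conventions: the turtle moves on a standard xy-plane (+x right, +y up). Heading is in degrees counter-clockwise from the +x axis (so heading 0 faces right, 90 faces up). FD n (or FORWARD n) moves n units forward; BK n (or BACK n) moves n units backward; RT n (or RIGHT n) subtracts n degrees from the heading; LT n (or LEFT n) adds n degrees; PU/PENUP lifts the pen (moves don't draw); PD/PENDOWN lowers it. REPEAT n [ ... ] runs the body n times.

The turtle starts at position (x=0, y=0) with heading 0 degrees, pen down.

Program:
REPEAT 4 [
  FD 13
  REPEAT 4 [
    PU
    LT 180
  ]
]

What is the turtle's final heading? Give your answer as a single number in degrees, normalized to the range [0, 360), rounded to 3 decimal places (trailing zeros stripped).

Answer: 0

Derivation:
Executing turtle program step by step:
Start: pos=(0,0), heading=0, pen down
REPEAT 4 [
  -- iteration 1/4 --
  FD 13: (0,0) -> (13,0) [heading=0, draw]
  REPEAT 4 [
    -- iteration 1/4 --
    PU: pen up
    LT 180: heading 0 -> 180
    -- iteration 2/4 --
    PU: pen up
    LT 180: heading 180 -> 0
    -- iteration 3/4 --
    PU: pen up
    LT 180: heading 0 -> 180
    -- iteration 4/4 --
    PU: pen up
    LT 180: heading 180 -> 0
  ]
  -- iteration 2/4 --
  FD 13: (13,0) -> (26,0) [heading=0, move]
  REPEAT 4 [
    -- iteration 1/4 --
    PU: pen up
    LT 180: heading 0 -> 180
    -- iteration 2/4 --
    PU: pen up
    LT 180: heading 180 -> 0
    -- iteration 3/4 --
    PU: pen up
    LT 180: heading 0 -> 180
    -- iteration 4/4 --
    PU: pen up
    LT 180: heading 180 -> 0
  ]
  -- iteration 3/4 --
  FD 13: (26,0) -> (39,0) [heading=0, move]
  REPEAT 4 [
    -- iteration 1/4 --
    PU: pen up
    LT 180: heading 0 -> 180
    -- iteration 2/4 --
    PU: pen up
    LT 180: heading 180 -> 0
    -- iteration 3/4 --
    PU: pen up
    LT 180: heading 0 -> 180
    -- iteration 4/4 --
    PU: pen up
    LT 180: heading 180 -> 0
  ]
  -- iteration 4/4 --
  FD 13: (39,0) -> (52,0) [heading=0, move]
  REPEAT 4 [
    -- iteration 1/4 --
    PU: pen up
    LT 180: heading 0 -> 180
    -- iteration 2/4 --
    PU: pen up
    LT 180: heading 180 -> 0
    -- iteration 3/4 --
    PU: pen up
    LT 180: heading 0 -> 180
    -- iteration 4/4 --
    PU: pen up
    LT 180: heading 180 -> 0
  ]
]
Final: pos=(52,0), heading=0, 1 segment(s) drawn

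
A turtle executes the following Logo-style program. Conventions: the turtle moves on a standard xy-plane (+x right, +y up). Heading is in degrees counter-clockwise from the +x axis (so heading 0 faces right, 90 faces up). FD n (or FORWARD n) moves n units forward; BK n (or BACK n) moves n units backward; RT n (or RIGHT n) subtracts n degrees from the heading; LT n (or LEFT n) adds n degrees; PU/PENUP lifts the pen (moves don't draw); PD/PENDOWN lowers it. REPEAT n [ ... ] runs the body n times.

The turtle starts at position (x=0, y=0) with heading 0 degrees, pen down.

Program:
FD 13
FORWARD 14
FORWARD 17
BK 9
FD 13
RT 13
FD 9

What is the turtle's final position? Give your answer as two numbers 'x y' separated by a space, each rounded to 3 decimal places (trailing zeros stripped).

Answer: 56.769 -2.025

Derivation:
Executing turtle program step by step:
Start: pos=(0,0), heading=0, pen down
FD 13: (0,0) -> (13,0) [heading=0, draw]
FD 14: (13,0) -> (27,0) [heading=0, draw]
FD 17: (27,0) -> (44,0) [heading=0, draw]
BK 9: (44,0) -> (35,0) [heading=0, draw]
FD 13: (35,0) -> (48,0) [heading=0, draw]
RT 13: heading 0 -> 347
FD 9: (48,0) -> (56.769,-2.025) [heading=347, draw]
Final: pos=(56.769,-2.025), heading=347, 6 segment(s) drawn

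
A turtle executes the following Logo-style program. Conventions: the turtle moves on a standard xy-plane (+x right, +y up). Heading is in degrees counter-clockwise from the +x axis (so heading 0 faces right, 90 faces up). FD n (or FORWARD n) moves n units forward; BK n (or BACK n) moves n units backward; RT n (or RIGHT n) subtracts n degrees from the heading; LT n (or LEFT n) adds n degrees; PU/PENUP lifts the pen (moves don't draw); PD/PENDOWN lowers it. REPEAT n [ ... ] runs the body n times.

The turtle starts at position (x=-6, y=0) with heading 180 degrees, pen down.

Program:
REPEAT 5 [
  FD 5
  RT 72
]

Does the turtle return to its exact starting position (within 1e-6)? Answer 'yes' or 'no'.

Answer: yes

Derivation:
Executing turtle program step by step:
Start: pos=(-6,0), heading=180, pen down
REPEAT 5 [
  -- iteration 1/5 --
  FD 5: (-6,0) -> (-11,0) [heading=180, draw]
  RT 72: heading 180 -> 108
  -- iteration 2/5 --
  FD 5: (-11,0) -> (-12.545,4.755) [heading=108, draw]
  RT 72: heading 108 -> 36
  -- iteration 3/5 --
  FD 5: (-12.545,4.755) -> (-8.5,7.694) [heading=36, draw]
  RT 72: heading 36 -> 324
  -- iteration 4/5 --
  FD 5: (-8.5,7.694) -> (-4.455,4.755) [heading=324, draw]
  RT 72: heading 324 -> 252
  -- iteration 5/5 --
  FD 5: (-4.455,4.755) -> (-6,0) [heading=252, draw]
  RT 72: heading 252 -> 180
]
Final: pos=(-6,0), heading=180, 5 segment(s) drawn

Start position: (-6, 0)
Final position: (-6, 0)
Distance = 0; < 1e-6 -> CLOSED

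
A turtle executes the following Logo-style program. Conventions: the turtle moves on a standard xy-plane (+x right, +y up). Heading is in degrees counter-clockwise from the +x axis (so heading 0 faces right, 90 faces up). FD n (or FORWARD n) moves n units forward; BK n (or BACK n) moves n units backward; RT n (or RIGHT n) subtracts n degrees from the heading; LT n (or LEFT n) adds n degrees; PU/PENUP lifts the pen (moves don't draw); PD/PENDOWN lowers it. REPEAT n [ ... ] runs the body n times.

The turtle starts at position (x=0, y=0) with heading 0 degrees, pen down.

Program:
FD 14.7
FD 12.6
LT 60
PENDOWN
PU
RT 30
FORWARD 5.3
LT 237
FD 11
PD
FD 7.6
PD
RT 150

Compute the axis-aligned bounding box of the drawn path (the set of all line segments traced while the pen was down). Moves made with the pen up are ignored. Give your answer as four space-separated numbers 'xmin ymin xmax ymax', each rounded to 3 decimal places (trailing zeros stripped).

Executing turtle program step by step:
Start: pos=(0,0), heading=0, pen down
FD 14.7: (0,0) -> (14.7,0) [heading=0, draw]
FD 12.6: (14.7,0) -> (27.3,0) [heading=0, draw]
LT 60: heading 0 -> 60
PD: pen down
PU: pen up
RT 30: heading 60 -> 30
FD 5.3: (27.3,0) -> (31.89,2.65) [heading=30, move]
LT 237: heading 30 -> 267
FD 11: (31.89,2.65) -> (31.314,-8.335) [heading=267, move]
PD: pen down
FD 7.6: (31.314,-8.335) -> (30.916,-15.925) [heading=267, draw]
PD: pen down
RT 150: heading 267 -> 117
Final: pos=(30.916,-15.925), heading=117, 3 segment(s) drawn

Segment endpoints: x in {0, 14.7, 27.3, 30.916, 31.314}, y in {-15.925, -8.335, 0}
xmin=0, ymin=-15.925, xmax=31.314, ymax=0

Answer: 0 -15.925 31.314 0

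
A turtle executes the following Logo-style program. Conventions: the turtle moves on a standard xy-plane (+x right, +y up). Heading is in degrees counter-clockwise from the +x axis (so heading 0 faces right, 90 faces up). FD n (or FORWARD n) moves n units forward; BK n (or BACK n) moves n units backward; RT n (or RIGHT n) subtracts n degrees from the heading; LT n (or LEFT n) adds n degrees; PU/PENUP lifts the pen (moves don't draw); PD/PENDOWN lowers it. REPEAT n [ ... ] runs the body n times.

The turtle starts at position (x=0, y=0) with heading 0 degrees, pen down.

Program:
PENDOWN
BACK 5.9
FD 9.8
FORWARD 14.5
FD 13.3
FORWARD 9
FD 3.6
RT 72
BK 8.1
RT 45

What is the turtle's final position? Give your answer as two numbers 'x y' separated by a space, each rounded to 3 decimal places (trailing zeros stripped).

Executing turtle program step by step:
Start: pos=(0,0), heading=0, pen down
PD: pen down
BK 5.9: (0,0) -> (-5.9,0) [heading=0, draw]
FD 9.8: (-5.9,0) -> (3.9,0) [heading=0, draw]
FD 14.5: (3.9,0) -> (18.4,0) [heading=0, draw]
FD 13.3: (18.4,0) -> (31.7,0) [heading=0, draw]
FD 9: (31.7,0) -> (40.7,0) [heading=0, draw]
FD 3.6: (40.7,0) -> (44.3,0) [heading=0, draw]
RT 72: heading 0 -> 288
BK 8.1: (44.3,0) -> (41.797,7.704) [heading=288, draw]
RT 45: heading 288 -> 243
Final: pos=(41.797,7.704), heading=243, 7 segment(s) drawn

Answer: 41.797 7.704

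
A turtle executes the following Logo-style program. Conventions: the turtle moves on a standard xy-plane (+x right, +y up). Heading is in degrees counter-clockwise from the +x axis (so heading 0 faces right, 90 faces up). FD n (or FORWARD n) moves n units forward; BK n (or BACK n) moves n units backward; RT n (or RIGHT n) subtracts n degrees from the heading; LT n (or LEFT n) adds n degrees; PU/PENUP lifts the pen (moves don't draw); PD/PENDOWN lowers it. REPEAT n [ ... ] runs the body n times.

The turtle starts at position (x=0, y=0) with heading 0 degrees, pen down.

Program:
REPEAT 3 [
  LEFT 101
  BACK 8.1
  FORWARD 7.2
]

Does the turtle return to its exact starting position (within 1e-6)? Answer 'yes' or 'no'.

Answer: no

Derivation:
Executing turtle program step by step:
Start: pos=(0,0), heading=0, pen down
REPEAT 3 [
  -- iteration 1/3 --
  LT 101: heading 0 -> 101
  BK 8.1: (0,0) -> (1.546,-7.951) [heading=101, draw]
  FD 7.2: (1.546,-7.951) -> (0.172,-0.883) [heading=101, draw]
  -- iteration 2/3 --
  LT 101: heading 101 -> 202
  BK 8.1: (0.172,-0.883) -> (7.682,2.151) [heading=202, draw]
  FD 7.2: (7.682,2.151) -> (1.006,-0.546) [heading=202, draw]
  -- iteration 3/3 --
  LT 101: heading 202 -> 303
  BK 8.1: (1.006,-0.546) -> (-3.405,6.247) [heading=303, draw]
  FD 7.2: (-3.405,6.247) -> (0.516,0.208) [heading=303, draw]
]
Final: pos=(0.516,0.208), heading=303, 6 segment(s) drawn

Start position: (0, 0)
Final position: (0.516, 0.208)
Distance = 0.557; >= 1e-6 -> NOT closed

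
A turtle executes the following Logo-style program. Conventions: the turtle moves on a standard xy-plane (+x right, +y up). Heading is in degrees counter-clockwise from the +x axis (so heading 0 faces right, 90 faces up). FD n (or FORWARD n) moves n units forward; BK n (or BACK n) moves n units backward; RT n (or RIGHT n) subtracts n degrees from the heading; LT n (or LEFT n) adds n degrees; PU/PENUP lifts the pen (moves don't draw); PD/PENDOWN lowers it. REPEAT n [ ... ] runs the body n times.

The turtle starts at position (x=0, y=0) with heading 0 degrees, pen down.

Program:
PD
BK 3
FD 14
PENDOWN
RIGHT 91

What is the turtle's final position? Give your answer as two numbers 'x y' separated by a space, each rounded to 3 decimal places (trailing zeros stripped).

Answer: 11 0

Derivation:
Executing turtle program step by step:
Start: pos=(0,0), heading=0, pen down
PD: pen down
BK 3: (0,0) -> (-3,0) [heading=0, draw]
FD 14: (-3,0) -> (11,0) [heading=0, draw]
PD: pen down
RT 91: heading 0 -> 269
Final: pos=(11,0), heading=269, 2 segment(s) drawn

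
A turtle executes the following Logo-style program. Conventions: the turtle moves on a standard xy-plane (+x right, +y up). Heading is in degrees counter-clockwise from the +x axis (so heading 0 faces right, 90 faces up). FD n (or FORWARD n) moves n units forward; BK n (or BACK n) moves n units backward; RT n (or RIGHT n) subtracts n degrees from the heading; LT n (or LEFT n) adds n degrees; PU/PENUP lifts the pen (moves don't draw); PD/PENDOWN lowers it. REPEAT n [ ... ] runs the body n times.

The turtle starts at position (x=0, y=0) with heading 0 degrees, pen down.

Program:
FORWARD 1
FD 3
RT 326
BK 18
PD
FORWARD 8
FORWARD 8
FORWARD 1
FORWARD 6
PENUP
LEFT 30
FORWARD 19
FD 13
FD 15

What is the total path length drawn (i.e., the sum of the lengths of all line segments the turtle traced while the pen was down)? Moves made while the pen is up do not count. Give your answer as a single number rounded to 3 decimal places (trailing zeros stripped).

Answer: 45

Derivation:
Executing turtle program step by step:
Start: pos=(0,0), heading=0, pen down
FD 1: (0,0) -> (1,0) [heading=0, draw]
FD 3: (1,0) -> (4,0) [heading=0, draw]
RT 326: heading 0 -> 34
BK 18: (4,0) -> (-10.923,-10.065) [heading=34, draw]
PD: pen down
FD 8: (-10.923,-10.065) -> (-4.29,-5.592) [heading=34, draw]
FD 8: (-4.29,-5.592) -> (2.342,-1.118) [heading=34, draw]
FD 1: (2.342,-1.118) -> (3.171,-0.559) [heading=34, draw]
FD 6: (3.171,-0.559) -> (8.145,2.796) [heading=34, draw]
PU: pen up
LT 30: heading 34 -> 64
FD 19: (8.145,2.796) -> (16.474,19.873) [heading=64, move]
FD 13: (16.474,19.873) -> (22.173,31.557) [heading=64, move]
FD 15: (22.173,31.557) -> (28.749,45.039) [heading=64, move]
Final: pos=(28.749,45.039), heading=64, 7 segment(s) drawn

Segment lengths:
  seg 1: (0,0) -> (1,0), length = 1
  seg 2: (1,0) -> (4,0), length = 3
  seg 3: (4,0) -> (-10.923,-10.065), length = 18
  seg 4: (-10.923,-10.065) -> (-4.29,-5.592), length = 8
  seg 5: (-4.29,-5.592) -> (2.342,-1.118), length = 8
  seg 6: (2.342,-1.118) -> (3.171,-0.559), length = 1
  seg 7: (3.171,-0.559) -> (8.145,2.796), length = 6
Total = 45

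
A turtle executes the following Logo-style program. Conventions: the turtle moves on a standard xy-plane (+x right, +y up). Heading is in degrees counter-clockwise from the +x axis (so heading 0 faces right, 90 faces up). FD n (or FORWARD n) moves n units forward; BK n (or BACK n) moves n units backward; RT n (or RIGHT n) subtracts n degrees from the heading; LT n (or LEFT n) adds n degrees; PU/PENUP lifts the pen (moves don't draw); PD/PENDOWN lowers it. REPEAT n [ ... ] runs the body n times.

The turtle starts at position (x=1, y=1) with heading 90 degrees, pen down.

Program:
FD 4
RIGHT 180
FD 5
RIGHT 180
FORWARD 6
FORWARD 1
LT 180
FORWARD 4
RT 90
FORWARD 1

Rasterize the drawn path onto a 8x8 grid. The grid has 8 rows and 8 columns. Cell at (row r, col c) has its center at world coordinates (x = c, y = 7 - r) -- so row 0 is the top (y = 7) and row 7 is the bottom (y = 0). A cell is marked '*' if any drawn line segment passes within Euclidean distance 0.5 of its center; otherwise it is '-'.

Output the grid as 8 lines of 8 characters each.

Answer: -*------
-*------
-*------
-*------
**------
-*------
-*------
-*------

Derivation:
Segment 0: (1,1) -> (1,5)
Segment 1: (1,5) -> (1,0)
Segment 2: (1,0) -> (1,6)
Segment 3: (1,6) -> (1,7)
Segment 4: (1,7) -> (1,3)
Segment 5: (1,3) -> (-0,3)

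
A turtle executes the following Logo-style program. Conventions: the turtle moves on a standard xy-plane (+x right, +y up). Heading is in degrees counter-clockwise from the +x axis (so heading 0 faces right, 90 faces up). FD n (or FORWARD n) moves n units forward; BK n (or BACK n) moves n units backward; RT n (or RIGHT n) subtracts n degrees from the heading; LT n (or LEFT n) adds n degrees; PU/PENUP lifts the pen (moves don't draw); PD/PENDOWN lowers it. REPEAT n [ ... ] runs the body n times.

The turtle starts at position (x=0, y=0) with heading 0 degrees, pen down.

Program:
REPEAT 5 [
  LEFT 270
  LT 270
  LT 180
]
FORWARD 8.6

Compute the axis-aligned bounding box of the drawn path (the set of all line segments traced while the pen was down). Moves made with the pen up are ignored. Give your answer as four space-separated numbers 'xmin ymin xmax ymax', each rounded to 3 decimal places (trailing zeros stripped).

Answer: 0 0 8.6 0

Derivation:
Executing turtle program step by step:
Start: pos=(0,0), heading=0, pen down
REPEAT 5 [
  -- iteration 1/5 --
  LT 270: heading 0 -> 270
  LT 270: heading 270 -> 180
  LT 180: heading 180 -> 0
  -- iteration 2/5 --
  LT 270: heading 0 -> 270
  LT 270: heading 270 -> 180
  LT 180: heading 180 -> 0
  -- iteration 3/5 --
  LT 270: heading 0 -> 270
  LT 270: heading 270 -> 180
  LT 180: heading 180 -> 0
  -- iteration 4/5 --
  LT 270: heading 0 -> 270
  LT 270: heading 270 -> 180
  LT 180: heading 180 -> 0
  -- iteration 5/5 --
  LT 270: heading 0 -> 270
  LT 270: heading 270 -> 180
  LT 180: heading 180 -> 0
]
FD 8.6: (0,0) -> (8.6,0) [heading=0, draw]
Final: pos=(8.6,0), heading=0, 1 segment(s) drawn

Segment endpoints: x in {0, 8.6}, y in {0, 0}
xmin=0, ymin=0, xmax=8.6, ymax=0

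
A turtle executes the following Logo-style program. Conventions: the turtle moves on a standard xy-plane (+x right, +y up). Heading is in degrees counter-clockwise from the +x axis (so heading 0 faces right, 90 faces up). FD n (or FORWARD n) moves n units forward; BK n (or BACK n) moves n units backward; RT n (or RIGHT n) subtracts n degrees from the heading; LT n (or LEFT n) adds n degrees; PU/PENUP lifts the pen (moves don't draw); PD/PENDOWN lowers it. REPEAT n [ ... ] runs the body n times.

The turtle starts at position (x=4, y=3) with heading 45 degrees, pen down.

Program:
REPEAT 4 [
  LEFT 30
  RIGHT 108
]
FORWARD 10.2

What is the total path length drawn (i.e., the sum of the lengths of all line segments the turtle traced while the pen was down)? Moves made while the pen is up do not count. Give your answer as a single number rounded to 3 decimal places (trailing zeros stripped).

Answer: 10.2

Derivation:
Executing turtle program step by step:
Start: pos=(4,3), heading=45, pen down
REPEAT 4 [
  -- iteration 1/4 --
  LT 30: heading 45 -> 75
  RT 108: heading 75 -> 327
  -- iteration 2/4 --
  LT 30: heading 327 -> 357
  RT 108: heading 357 -> 249
  -- iteration 3/4 --
  LT 30: heading 249 -> 279
  RT 108: heading 279 -> 171
  -- iteration 4/4 --
  LT 30: heading 171 -> 201
  RT 108: heading 201 -> 93
]
FD 10.2: (4,3) -> (3.466,13.186) [heading=93, draw]
Final: pos=(3.466,13.186), heading=93, 1 segment(s) drawn

Segment lengths:
  seg 1: (4,3) -> (3.466,13.186), length = 10.2
Total = 10.2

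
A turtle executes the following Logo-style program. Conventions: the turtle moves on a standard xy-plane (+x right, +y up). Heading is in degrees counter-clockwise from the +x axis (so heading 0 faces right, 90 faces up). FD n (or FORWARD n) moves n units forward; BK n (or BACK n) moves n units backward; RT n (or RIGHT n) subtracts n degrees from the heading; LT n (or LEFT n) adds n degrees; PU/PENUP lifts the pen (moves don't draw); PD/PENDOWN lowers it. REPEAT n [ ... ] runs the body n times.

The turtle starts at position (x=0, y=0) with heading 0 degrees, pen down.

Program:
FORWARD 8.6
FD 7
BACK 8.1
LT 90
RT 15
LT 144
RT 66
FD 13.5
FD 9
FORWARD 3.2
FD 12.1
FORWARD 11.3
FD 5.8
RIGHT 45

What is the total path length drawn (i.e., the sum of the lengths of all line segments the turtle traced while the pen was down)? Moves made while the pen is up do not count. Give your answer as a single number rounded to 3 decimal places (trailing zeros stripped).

Executing turtle program step by step:
Start: pos=(0,0), heading=0, pen down
FD 8.6: (0,0) -> (8.6,0) [heading=0, draw]
FD 7: (8.6,0) -> (15.6,0) [heading=0, draw]
BK 8.1: (15.6,0) -> (7.5,0) [heading=0, draw]
LT 90: heading 0 -> 90
RT 15: heading 90 -> 75
LT 144: heading 75 -> 219
RT 66: heading 219 -> 153
FD 13.5: (7.5,0) -> (-4.529,6.129) [heading=153, draw]
FD 9: (-4.529,6.129) -> (-12.548,10.215) [heading=153, draw]
FD 3.2: (-12.548,10.215) -> (-15.399,11.668) [heading=153, draw]
FD 12.1: (-15.399,11.668) -> (-26.18,17.161) [heading=153, draw]
FD 11.3: (-26.18,17.161) -> (-36.248,22.291) [heading=153, draw]
FD 5.8: (-36.248,22.291) -> (-41.416,24.924) [heading=153, draw]
RT 45: heading 153 -> 108
Final: pos=(-41.416,24.924), heading=108, 9 segment(s) drawn

Segment lengths:
  seg 1: (0,0) -> (8.6,0), length = 8.6
  seg 2: (8.6,0) -> (15.6,0), length = 7
  seg 3: (15.6,0) -> (7.5,0), length = 8.1
  seg 4: (7.5,0) -> (-4.529,6.129), length = 13.5
  seg 5: (-4.529,6.129) -> (-12.548,10.215), length = 9
  seg 6: (-12.548,10.215) -> (-15.399,11.668), length = 3.2
  seg 7: (-15.399,11.668) -> (-26.18,17.161), length = 12.1
  seg 8: (-26.18,17.161) -> (-36.248,22.291), length = 11.3
  seg 9: (-36.248,22.291) -> (-41.416,24.924), length = 5.8
Total = 78.6

Answer: 78.6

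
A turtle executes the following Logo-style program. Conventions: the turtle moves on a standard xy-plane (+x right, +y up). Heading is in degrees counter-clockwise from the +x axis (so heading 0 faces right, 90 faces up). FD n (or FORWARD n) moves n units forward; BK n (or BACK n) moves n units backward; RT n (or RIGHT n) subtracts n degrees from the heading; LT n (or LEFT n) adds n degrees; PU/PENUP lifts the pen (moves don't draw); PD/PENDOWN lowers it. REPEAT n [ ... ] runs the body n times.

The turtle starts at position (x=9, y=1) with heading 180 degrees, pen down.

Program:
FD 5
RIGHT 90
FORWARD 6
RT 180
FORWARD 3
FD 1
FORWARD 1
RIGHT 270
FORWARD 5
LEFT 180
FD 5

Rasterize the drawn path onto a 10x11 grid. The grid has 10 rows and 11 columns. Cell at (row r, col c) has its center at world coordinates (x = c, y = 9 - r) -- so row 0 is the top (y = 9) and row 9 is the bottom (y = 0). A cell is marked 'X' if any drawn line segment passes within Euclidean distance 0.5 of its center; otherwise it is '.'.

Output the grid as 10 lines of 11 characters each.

Segment 0: (9,1) -> (4,1)
Segment 1: (4,1) -> (4,7)
Segment 2: (4,7) -> (4,4)
Segment 3: (4,4) -> (4,3)
Segment 4: (4,3) -> (4,2)
Segment 5: (4,2) -> (9,2)
Segment 6: (9,2) -> (4,2)

Answer: ...........
...........
....X......
....X......
....X......
....X......
....X......
....XXXXXX.
....XXXXXX.
...........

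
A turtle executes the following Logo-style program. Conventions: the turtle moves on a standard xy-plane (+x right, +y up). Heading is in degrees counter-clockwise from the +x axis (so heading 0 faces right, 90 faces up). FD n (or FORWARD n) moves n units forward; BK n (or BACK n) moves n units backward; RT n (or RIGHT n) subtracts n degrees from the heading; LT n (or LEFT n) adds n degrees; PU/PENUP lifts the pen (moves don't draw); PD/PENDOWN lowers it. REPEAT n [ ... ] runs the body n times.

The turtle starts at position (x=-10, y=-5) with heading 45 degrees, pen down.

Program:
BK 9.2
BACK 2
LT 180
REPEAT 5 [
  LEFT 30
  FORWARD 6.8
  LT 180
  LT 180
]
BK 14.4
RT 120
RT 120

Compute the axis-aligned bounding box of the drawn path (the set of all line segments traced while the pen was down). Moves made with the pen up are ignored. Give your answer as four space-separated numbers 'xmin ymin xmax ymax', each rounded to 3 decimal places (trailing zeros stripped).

Answer: -19.68 -34.592 0.025 -5

Derivation:
Executing turtle program step by step:
Start: pos=(-10,-5), heading=45, pen down
BK 9.2: (-10,-5) -> (-16.505,-11.505) [heading=45, draw]
BK 2: (-16.505,-11.505) -> (-17.92,-12.92) [heading=45, draw]
LT 180: heading 45 -> 225
REPEAT 5 [
  -- iteration 1/5 --
  LT 30: heading 225 -> 255
  FD 6.8: (-17.92,-12.92) -> (-19.68,-19.488) [heading=255, draw]
  LT 180: heading 255 -> 75
  LT 180: heading 75 -> 255
  -- iteration 2/5 --
  LT 30: heading 255 -> 285
  FD 6.8: (-19.68,-19.488) -> (-17.92,-26.056) [heading=285, draw]
  LT 180: heading 285 -> 105
  LT 180: heading 105 -> 285
  -- iteration 3/5 --
  LT 30: heading 285 -> 315
  FD 6.8: (-17.92,-26.056) -> (-13.111,-30.865) [heading=315, draw]
  LT 180: heading 315 -> 135
  LT 180: heading 135 -> 315
  -- iteration 4/5 --
  LT 30: heading 315 -> 345
  FD 6.8: (-13.111,-30.865) -> (-6.543,-32.624) [heading=345, draw]
  LT 180: heading 345 -> 165
  LT 180: heading 165 -> 345
  -- iteration 5/5 --
  LT 30: heading 345 -> 15
  FD 6.8: (-6.543,-32.624) -> (0.025,-30.865) [heading=15, draw]
  LT 180: heading 15 -> 195
  LT 180: heading 195 -> 15
]
BK 14.4: (0.025,-30.865) -> (-13.884,-34.592) [heading=15, draw]
RT 120: heading 15 -> 255
RT 120: heading 255 -> 135
Final: pos=(-13.884,-34.592), heading=135, 8 segment(s) drawn

Segment endpoints: x in {-19.68, -17.92, -17.92, -16.505, -13.884, -13.111, -10, -6.543, 0.025}, y in {-34.592, -32.624, -30.865, -30.865, -26.056, -19.488, -12.92, -11.505, -5}
xmin=-19.68, ymin=-34.592, xmax=0.025, ymax=-5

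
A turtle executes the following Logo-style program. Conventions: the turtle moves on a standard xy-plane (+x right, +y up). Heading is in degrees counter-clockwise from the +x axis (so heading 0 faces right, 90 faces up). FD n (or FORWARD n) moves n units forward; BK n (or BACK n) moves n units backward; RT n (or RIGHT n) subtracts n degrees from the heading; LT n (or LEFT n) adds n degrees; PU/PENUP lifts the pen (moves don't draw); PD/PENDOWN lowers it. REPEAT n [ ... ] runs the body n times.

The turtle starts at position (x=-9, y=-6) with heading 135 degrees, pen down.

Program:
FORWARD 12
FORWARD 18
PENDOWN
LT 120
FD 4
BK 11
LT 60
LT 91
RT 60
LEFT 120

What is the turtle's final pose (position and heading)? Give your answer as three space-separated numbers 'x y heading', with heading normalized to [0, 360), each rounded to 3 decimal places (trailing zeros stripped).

Answer: -28.401 21.975 106

Derivation:
Executing turtle program step by step:
Start: pos=(-9,-6), heading=135, pen down
FD 12: (-9,-6) -> (-17.485,2.485) [heading=135, draw]
FD 18: (-17.485,2.485) -> (-30.213,15.213) [heading=135, draw]
PD: pen down
LT 120: heading 135 -> 255
FD 4: (-30.213,15.213) -> (-31.248,11.35) [heading=255, draw]
BK 11: (-31.248,11.35) -> (-28.401,21.975) [heading=255, draw]
LT 60: heading 255 -> 315
LT 91: heading 315 -> 46
RT 60: heading 46 -> 346
LT 120: heading 346 -> 106
Final: pos=(-28.401,21.975), heading=106, 4 segment(s) drawn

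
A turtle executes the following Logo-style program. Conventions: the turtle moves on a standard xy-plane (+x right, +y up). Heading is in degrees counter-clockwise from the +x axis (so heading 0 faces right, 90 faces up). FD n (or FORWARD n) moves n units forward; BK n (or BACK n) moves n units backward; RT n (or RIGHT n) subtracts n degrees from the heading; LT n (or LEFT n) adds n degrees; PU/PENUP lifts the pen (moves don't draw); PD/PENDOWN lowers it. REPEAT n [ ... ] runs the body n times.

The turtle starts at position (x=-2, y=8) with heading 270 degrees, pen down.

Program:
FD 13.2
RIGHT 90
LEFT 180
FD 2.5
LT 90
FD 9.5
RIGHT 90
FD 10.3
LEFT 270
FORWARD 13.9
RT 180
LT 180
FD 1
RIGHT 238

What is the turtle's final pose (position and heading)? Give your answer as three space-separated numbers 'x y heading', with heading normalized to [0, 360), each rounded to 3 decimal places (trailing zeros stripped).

Answer: 10.8 -10.6 32

Derivation:
Executing turtle program step by step:
Start: pos=(-2,8), heading=270, pen down
FD 13.2: (-2,8) -> (-2,-5.2) [heading=270, draw]
RT 90: heading 270 -> 180
LT 180: heading 180 -> 0
FD 2.5: (-2,-5.2) -> (0.5,-5.2) [heading=0, draw]
LT 90: heading 0 -> 90
FD 9.5: (0.5,-5.2) -> (0.5,4.3) [heading=90, draw]
RT 90: heading 90 -> 0
FD 10.3: (0.5,4.3) -> (10.8,4.3) [heading=0, draw]
LT 270: heading 0 -> 270
FD 13.9: (10.8,4.3) -> (10.8,-9.6) [heading=270, draw]
RT 180: heading 270 -> 90
LT 180: heading 90 -> 270
FD 1: (10.8,-9.6) -> (10.8,-10.6) [heading=270, draw]
RT 238: heading 270 -> 32
Final: pos=(10.8,-10.6), heading=32, 6 segment(s) drawn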